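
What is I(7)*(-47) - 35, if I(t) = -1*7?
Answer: 294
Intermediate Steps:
I(t) = -7
I(7)*(-47) - 35 = -7*(-47) - 35 = 329 - 35 = 294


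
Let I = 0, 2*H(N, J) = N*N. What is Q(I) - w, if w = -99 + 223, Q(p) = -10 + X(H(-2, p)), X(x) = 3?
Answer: -131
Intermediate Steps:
H(N, J) = N²/2 (H(N, J) = (N*N)/2 = N²/2)
Q(p) = -7 (Q(p) = -10 + 3 = -7)
w = 124
Q(I) - w = -7 - 1*124 = -7 - 124 = -131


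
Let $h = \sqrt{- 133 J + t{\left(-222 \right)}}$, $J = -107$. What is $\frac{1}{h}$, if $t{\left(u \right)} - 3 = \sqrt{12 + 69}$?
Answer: $\frac{\sqrt{14243}}{14243} \approx 0.0083791$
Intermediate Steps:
$t{\left(u \right)} = 12$ ($t{\left(u \right)} = 3 + \sqrt{12 + 69} = 3 + \sqrt{81} = 3 + 9 = 12$)
$h = \sqrt{14243}$ ($h = \sqrt{\left(-133\right) \left(-107\right) + 12} = \sqrt{14231 + 12} = \sqrt{14243} \approx 119.34$)
$\frac{1}{h} = \frac{1}{\sqrt{14243}} = \frac{\sqrt{14243}}{14243}$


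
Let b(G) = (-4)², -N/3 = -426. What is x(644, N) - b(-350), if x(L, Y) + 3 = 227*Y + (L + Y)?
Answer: 292009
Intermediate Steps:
N = 1278 (N = -3*(-426) = 1278)
x(L, Y) = -3 + L + 228*Y (x(L, Y) = -3 + (227*Y + (L + Y)) = -3 + (L + 228*Y) = -3 + L + 228*Y)
b(G) = 16
x(644, N) - b(-350) = (-3 + 644 + 228*1278) - 1*16 = (-3 + 644 + 291384) - 16 = 292025 - 16 = 292009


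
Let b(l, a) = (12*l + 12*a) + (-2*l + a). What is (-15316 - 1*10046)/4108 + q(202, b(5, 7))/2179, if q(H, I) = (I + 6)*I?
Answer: 14941359/4475666 ≈ 3.3384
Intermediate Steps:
b(l, a) = 10*l + 13*a (b(l, a) = (12*a + 12*l) + (a - 2*l) = 10*l + 13*a)
q(H, I) = I*(6 + I) (q(H, I) = (6 + I)*I = I*(6 + I))
(-15316 - 1*10046)/4108 + q(202, b(5, 7))/2179 = (-15316 - 1*10046)/4108 + ((10*5 + 13*7)*(6 + (10*5 + 13*7)))/2179 = (-15316 - 10046)*(1/4108) + ((50 + 91)*(6 + (50 + 91)))*(1/2179) = -25362*1/4108 + (141*(6 + 141))*(1/2179) = -12681/2054 + (141*147)*(1/2179) = -12681/2054 + 20727*(1/2179) = -12681/2054 + 20727/2179 = 14941359/4475666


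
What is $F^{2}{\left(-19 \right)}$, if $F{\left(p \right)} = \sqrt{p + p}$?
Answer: $-38$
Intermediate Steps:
$F{\left(p \right)} = \sqrt{2} \sqrt{p}$ ($F{\left(p \right)} = \sqrt{2 p} = \sqrt{2} \sqrt{p}$)
$F^{2}{\left(-19 \right)} = \left(\sqrt{2} \sqrt{-19}\right)^{2} = \left(\sqrt{2} i \sqrt{19}\right)^{2} = \left(i \sqrt{38}\right)^{2} = -38$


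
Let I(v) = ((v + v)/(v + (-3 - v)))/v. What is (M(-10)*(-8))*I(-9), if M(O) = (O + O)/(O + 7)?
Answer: 320/9 ≈ 35.556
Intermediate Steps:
M(O) = 2*O/(7 + O) (M(O) = (2*O)/(7 + O) = 2*O/(7 + O))
I(v) = -2/3 (I(v) = ((2*v)/(-3))/v = ((2*v)*(-1/3))/v = (-2*v/3)/v = -2/3)
(M(-10)*(-8))*I(-9) = ((2*(-10)/(7 - 10))*(-8))*(-2/3) = ((2*(-10)/(-3))*(-8))*(-2/3) = ((2*(-10)*(-1/3))*(-8))*(-2/3) = ((20/3)*(-8))*(-2/3) = -160/3*(-2/3) = 320/9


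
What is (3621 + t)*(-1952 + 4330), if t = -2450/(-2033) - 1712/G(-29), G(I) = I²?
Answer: 507546836494/58957 ≈ 8.6088e+6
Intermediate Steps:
t = -1420046/1709753 (t = -2450/(-2033) - 1712/((-29)²) = -2450*(-1/2033) - 1712/841 = 2450/2033 - 1712*1/841 = 2450/2033 - 1712/841 = -1420046/1709753 ≈ -0.83056)
(3621 + t)*(-1952 + 4330) = (3621 - 1420046/1709753)*(-1952 + 4330) = (6189595567/1709753)*2378 = 507546836494/58957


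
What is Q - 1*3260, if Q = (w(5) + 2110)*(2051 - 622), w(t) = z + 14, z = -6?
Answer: 3023362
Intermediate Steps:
w(t) = 8 (w(t) = -6 + 14 = 8)
Q = 3026622 (Q = (8 + 2110)*(2051 - 622) = 2118*1429 = 3026622)
Q - 1*3260 = 3026622 - 1*3260 = 3026622 - 3260 = 3023362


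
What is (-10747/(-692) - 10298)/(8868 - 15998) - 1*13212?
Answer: -65180364051/4933960 ≈ -13211.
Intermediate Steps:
(-10747/(-692) - 10298)/(8868 - 15998) - 1*13212 = (-10747*(-1/692) - 10298)/(-7130) - 13212 = (10747/692 - 10298)*(-1/7130) - 13212 = -7115469/692*(-1/7130) - 13212 = 7115469/4933960 - 13212 = -65180364051/4933960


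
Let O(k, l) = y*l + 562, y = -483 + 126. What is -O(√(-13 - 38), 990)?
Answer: 352868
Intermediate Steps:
y = -357
O(k, l) = 562 - 357*l (O(k, l) = -357*l + 562 = 562 - 357*l)
-O(√(-13 - 38), 990) = -(562 - 357*990) = -(562 - 353430) = -1*(-352868) = 352868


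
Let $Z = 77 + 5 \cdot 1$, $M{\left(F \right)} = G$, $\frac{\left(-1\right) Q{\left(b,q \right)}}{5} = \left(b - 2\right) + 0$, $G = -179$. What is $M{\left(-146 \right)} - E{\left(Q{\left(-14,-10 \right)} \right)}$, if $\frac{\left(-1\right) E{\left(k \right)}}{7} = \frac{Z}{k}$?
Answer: $- \frac{6873}{40} \approx -171.82$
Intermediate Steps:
$Q{\left(b,q \right)} = 10 - 5 b$ ($Q{\left(b,q \right)} = - 5 \left(\left(b - 2\right) + 0\right) = - 5 \left(\left(-2 + b\right) + 0\right) = - 5 \left(-2 + b\right) = 10 - 5 b$)
$M{\left(F \right)} = -179$
$Z = 82$ ($Z = 77 + 5 = 82$)
$E{\left(k \right)} = - \frac{574}{k}$ ($E{\left(k \right)} = - 7 \frac{82}{k} = - \frac{574}{k}$)
$M{\left(-146 \right)} - E{\left(Q{\left(-14,-10 \right)} \right)} = -179 - - \frac{574}{10 - -70} = -179 - - \frac{574}{10 + 70} = -179 - - \frac{574}{80} = -179 - \left(-574\right) \frac{1}{80} = -179 - - \frac{287}{40} = -179 + \frac{287}{40} = - \frac{6873}{40}$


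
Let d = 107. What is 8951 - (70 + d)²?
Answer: -22378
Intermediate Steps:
8951 - (70 + d)² = 8951 - (70 + 107)² = 8951 - 1*177² = 8951 - 1*31329 = 8951 - 31329 = -22378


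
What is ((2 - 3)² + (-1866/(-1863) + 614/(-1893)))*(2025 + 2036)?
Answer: 2669031335/391851 ≈ 6811.3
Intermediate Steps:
((2 - 3)² + (-1866/(-1863) + 614/(-1893)))*(2025 + 2036) = ((-1)² + (-1866*(-1/1863) + 614*(-1/1893)))*4061 = (1 + (622/621 - 614/1893))*4061 = (1 + 265384/391851)*4061 = (657235/391851)*4061 = 2669031335/391851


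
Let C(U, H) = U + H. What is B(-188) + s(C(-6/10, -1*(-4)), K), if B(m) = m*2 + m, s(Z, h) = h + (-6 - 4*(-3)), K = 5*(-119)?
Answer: -1153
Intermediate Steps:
C(U, H) = H + U
K = -595
s(Z, h) = 6 + h (s(Z, h) = h + (-6 + 12) = h + 6 = 6 + h)
B(m) = 3*m (B(m) = 2*m + m = 3*m)
B(-188) + s(C(-6/10, -1*(-4)), K) = 3*(-188) + (6 - 595) = -564 - 589 = -1153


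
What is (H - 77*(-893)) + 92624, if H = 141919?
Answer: 303304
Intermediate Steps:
(H - 77*(-893)) + 92624 = (141919 - 77*(-893)) + 92624 = (141919 + 68761) + 92624 = 210680 + 92624 = 303304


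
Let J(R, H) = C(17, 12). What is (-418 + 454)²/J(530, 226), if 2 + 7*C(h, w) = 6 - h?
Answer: -9072/13 ≈ -697.85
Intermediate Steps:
C(h, w) = 4/7 - h/7 (C(h, w) = -2/7 + (6 - h)/7 = -2/7 + (6/7 - h/7) = 4/7 - h/7)
J(R, H) = -13/7 (J(R, H) = 4/7 - ⅐*17 = 4/7 - 17/7 = -13/7)
(-418 + 454)²/J(530, 226) = (-418 + 454)²/(-13/7) = 36²*(-7/13) = 1296*(-7/13) = -9072/13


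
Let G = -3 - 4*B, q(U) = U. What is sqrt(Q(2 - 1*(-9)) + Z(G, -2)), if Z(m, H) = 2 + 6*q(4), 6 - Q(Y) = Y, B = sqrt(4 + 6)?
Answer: sqrt(21) ≈ 4.5826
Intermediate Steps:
B = sqrt(10) ≈ 3.1623
G = -3 - 4*sqrt(10) ≈ -15.649
Q(Y) = 6 - Y
Z(m, H) = 26 (Z(m, H) = 2 + 6*4 = 2 + 24 = 26)
sqrt(Q(2 - 1*(-9)) + Z(G, -2)) = sqrt((6 - (2 - 1*(-9))) + 26) = sqrt((6 - (2 + 9)) + 26) = sqrt((6 - 1*11) + 26) = sqrt((6 - 11) + 26) = sqrt(-5 + 26) = sqrt(21)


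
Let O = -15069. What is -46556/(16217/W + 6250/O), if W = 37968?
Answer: -2959615572928/785997 ≈ -3.7654e+6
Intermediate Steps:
-46556/(16217/W + 6250/O) = -46556/(16217/37968 + 6250/(-15069)) = -46556/(16217*(1/37968) + 6250*(-1/15069)) = -46556/(16217/37968 - 6250/15069) = -46556/785997/63571088 = -46556*63571088/785997 = -2959615572928/785997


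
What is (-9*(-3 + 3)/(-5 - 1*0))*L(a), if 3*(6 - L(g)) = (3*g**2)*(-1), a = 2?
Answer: 0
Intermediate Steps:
L(g) = 6 + g**2 (L(g) = 6 - 3*g**2*(-1)/3 = 6 - (-1)*g**2 = 6 + g**2)
(-9*(-3 + 3)/(-5 - 1*0))*L(a) = (-9*(-3 + 3)/(-5 - 1*0))*(6 + 2**2) = (-0/(-5 + 0))*(6 + 4) = -0/(-5)*10 = -0*(-1)/5*10 = -9*0*10 = 0*10 = 0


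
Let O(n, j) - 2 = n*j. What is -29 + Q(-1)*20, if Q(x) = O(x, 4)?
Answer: -69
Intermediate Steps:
O(n, j) = 2 + j*n (O(n, j) = 2 + n*j = 2 + j*n)
Q(x) = 2 + 4*x
-29 + Q(-1)*20 = -29 + (2 + 4*(-1))*20 = -29 + (2 - 4)*20 = -29 - 2*20 = -29 - 40 = -69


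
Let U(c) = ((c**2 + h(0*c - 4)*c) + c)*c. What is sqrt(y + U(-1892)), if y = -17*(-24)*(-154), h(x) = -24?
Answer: 4*I*sqrt(428444962) ≈ 82796.0*I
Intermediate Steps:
y = -62832 (y = 408*(-154) = -62832)
U(c) = c*(c**2 - 23*c) (U(c) = ((c**2 - 24*c) + c)*c = (c**2 - 23*c)*c = c*(c**2 - 23*c))
sqrt(y + U(-1892)) = sqrt(-62832 + (-1892)**2*(-23 - 1892)) = sqrt(-62832 + 3579664*(-1915)) = sqrt(-62832 - 6855056560) = sqrt(-6855119392) = 4*I*sqrt(428444962)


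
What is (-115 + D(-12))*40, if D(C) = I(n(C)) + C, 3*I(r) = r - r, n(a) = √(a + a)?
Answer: -5080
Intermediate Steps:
n(a) = √2*√a (n(a) = √(2*a) = √2*√a)
I(r) = 0 (I(r) = (r - r)/3 = (⅓)*0 = 0)
D(C) = C (D(C) = 0 + C = C)
(-115 + D(-12))*40 = (-115 - 12)*40 = -127*40 = -5080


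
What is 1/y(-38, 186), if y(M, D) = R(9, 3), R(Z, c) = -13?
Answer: -1/13 ≈ -0.076923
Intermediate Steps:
y(M, D) = -13
1/y(-38, 186) = 1/(-13) = -1/13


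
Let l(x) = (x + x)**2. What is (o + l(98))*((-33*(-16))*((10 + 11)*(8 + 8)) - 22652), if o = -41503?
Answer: -477731772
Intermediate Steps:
l(x) = 4*x**2 (l(x) = (2*x)**2 = 4*x**2)
(o + l(98))*((-33*(-16))*((10 + 11)*(8 + 8)) - 22652) = (-41503 + 4*98**2)*((-33*(-16))*((10 + 11)*(8 + 8)) - 22652) = (-41503 + 4*9604)*(528*(21*16) - 22652) = (-41503 + 38416)*(528*336 - 22652) = -3087*(177408 - 22652) = -3087*154756 = -477731772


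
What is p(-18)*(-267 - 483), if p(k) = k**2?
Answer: -243000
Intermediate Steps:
p(-18)*(-267 - 483) = (-18)**2*(-267 - 483) = 324*(-750) = -243000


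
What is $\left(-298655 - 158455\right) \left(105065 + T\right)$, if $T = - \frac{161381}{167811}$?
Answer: $- \frac{2686420436261580}{55937} \approx -4.8026 \cdot 10^{10}$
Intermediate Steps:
$T = - \frac{161381}{167811}$ ($T = \left(-161381\right) \frac{1}{167811} = - \frac{161381}{167811} \approx -0.96168$)
$\left(-298655 - 158455\right) \left(105065 + T\right) = \left(-298655 - 158455\right) \left(105065 - \frac{161381}{167811}\right) = \left(-457110\right) \frac{17630901334}{167811} = - \frac{2686420436261580}{55937}$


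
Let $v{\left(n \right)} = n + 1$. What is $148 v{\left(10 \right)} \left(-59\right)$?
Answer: $-96052$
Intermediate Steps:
$v{\left(n \right)} = 1 + n$
$148 v{\left(10 \right)} \left(-59\right) = 148 \left(1 + 10\right) \left(-59\right) = 148 \cdot 11 \left(-59\right) = 1628 \left(-59\right) = -96052$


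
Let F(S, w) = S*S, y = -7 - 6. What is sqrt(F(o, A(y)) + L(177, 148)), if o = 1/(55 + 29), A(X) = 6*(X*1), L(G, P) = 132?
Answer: sqrt(931393)/84 ≈ 11.489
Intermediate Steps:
y = -13
A(X) = 6*X
o = 1/84 ≈ 0.011905
F(S, w) = S**2
sqrt(F(o, A(y)) + L(177, 148)) = sqrt((1/84)**2 + 132) = sqrt(1/7056 + 132) = sqrt(931393/7056) = sqrt(931393)/84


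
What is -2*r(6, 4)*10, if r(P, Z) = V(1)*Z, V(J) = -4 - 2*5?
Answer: 1120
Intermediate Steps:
V(J) = -14 (V(J) = -4 - 10 = -14)
r(P, Z) = -14*Z
-2*r(6, 4)*10 = -(-28)*4*10 = -2*(-56)*10 = 112*10 = 1120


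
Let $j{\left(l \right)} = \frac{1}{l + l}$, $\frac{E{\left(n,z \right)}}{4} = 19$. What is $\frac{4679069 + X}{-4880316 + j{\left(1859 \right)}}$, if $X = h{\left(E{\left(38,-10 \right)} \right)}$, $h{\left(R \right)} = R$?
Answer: $- \frac{17397061110}{18145014887} \approx -0.95878$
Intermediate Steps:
$E{\left(n,z \right)} = 76$ ($E{\left(n,z \right)} = 4 \cdot 19 = 76$)
$j{\left(l \right)} = \frac{1}{2 l}$
$X = 76$
$\frac{4679069 + X}{-4880316 + j{\left(1859 \right)}} = \frac{4679069 + 76}{-4880316 + \frac{1}{2 \cdot 1859}} = \frac{4679145}{-4880316 + \frac{1}{2} \cdot \frac{1}{1859}} = \frac{4679145}{-4880316 + \frac{1}{3718}} = \frac{4679145}{- \frac{18145014887}{3718}} = 4679145 \left(- \frac{3718}{18145014887}\right) = - \frac{17397061110}{18145014887}$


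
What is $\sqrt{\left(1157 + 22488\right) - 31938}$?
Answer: $i \sqrt{8293} \approx 91.066 i$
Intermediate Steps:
$\sqrt{\left(1157 + 22488\right) - 31938} = \sqrt{23645 - 31938} = \sqrt{-8293} = i \sqrt{8293}$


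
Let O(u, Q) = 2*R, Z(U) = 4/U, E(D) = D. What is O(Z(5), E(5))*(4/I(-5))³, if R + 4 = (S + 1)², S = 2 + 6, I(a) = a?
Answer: -9856/125 ≈ -78.848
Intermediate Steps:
S = 8
R = 77 (R = -4 + (8 + 1)² = -4 + 9² = -4 + 81 = 77)
O(u, Q) = 154 (O(u, Q) = 2*77 = 154)
O(Z(5), E(5))*(4/I(-5))³ = 154*(4/(-5))³ = 154*(4*(-⅕))³ = 154*(-⅘)³ = 154*(-64/125) = -9856/125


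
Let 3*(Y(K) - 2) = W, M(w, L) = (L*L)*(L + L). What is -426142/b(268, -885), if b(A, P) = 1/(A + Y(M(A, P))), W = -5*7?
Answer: -330260050/3 ≈ -1.1009e+8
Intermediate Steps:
M(w, L) = 2*L³ (M(w, L) = L²*(2*L) = 2*L³)
W = -35
Y(K) = -29/3 (Y(K) = 2 + (⅓)*(-35) = 2 - 35/3 = -29/3)
b(A, P) = 1/(-29/3 + A) (b(A, P) = 1/(A - 29/3) = 1/(-29/3 + A))
-426142/b(268, -885) = -426142/(3/(-29 + 3*268)) = -426142/(3/(-29 + 804)) = -426142/(3/775) = -426142/(3*(1/775)) = -426142/3/775 = -426142*775/3 = -330260050/3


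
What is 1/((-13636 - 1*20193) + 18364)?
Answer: -1/15465 ≈ -6.4662e-5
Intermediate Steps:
1/((-13636 - 1*20193) + 18364) = 1/((-13636 - 20193) + 18364) = 1/(-33829 + 18364) = 1/(-15465) = -1/15465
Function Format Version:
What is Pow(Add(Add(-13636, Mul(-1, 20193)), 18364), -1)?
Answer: Rational(-1, 15465) ≈ -6.4662e-5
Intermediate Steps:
Pow(Add(Add(-13636, Mul(-1, 20193)), 18364), -1) = Pow(Add(Add(-13636, -20193), 18364), -1) = Pow(Add(-33829, 18364), -1) = Pow(-15465, -1) = Rational(-1, 15465)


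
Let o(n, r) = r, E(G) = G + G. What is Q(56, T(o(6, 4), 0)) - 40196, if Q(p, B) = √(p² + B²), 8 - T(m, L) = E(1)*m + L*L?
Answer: -40140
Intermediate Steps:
E(G) = 2*G
T(m, L) = 8 - L² - 2*m (T(m, L) = 8 - ((2*1)*m + L*L) = 8 - (2*m + L²) = 8 - (L² + 2*m) = 8 + (-L² - 2*m) = 8 - L² - 2*m)
Q(p, B) = √(B² + p²)
Q(56, T(o(6, 4), 0)) - 40196 = √((8 - 1*0² - 2*4)² + 56²) - 40196 = √((8 - 1*0 - 8)² + 3136) - 40196 = √((8 + 0 - 8)² + 3136) - 40196 = √(0² + 3136) - 40196 = √(0 + 3136) - 40196 = √3136 - 40196 = 56 - 40196 = -40140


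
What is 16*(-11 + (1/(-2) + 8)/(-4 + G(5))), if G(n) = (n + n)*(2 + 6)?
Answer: -3314/19 ≈ -174.42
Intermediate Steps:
G(n) = 16*n (G(n) = (2*n)*8 = 16*n)
16*(-11 + (1/(-2) + 8)/(-4 + G(5))) = 16*(-11 + (1/(-2) + 8)/(-4 + 16*5)) = 16*(-11 + (-1/2 + 8)/(-4 + 80)) = 16*(-11 + (15/2)/76) = 16*(-11 + (15/2)*(1/76)) = 16*(-11 + 15/152) = 16*(-1657/152) = -3314/19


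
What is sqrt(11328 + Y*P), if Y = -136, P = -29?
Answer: 2*sqrt(3818) ≈ 123.58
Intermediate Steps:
sqrt(11328 + Y*P) = sqrt(11328 - 136*(-29)) = sqrt(11328 + 3944) = sqrt(15272) = 2*sqrt(3818)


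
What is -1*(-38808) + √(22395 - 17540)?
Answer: 38808 + √4855 ≈ 38878.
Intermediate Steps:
-1*(-38808) + √(22395 - 17540) = 38808 + √4855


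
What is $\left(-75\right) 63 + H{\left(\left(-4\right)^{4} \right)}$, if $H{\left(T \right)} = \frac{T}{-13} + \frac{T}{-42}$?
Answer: $- \frac{1296965}{273} \approx -4750.8$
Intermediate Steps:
$H{\left(T \right)} = - \frac{55 T}{546}$ ($H{\left(T \right)} = T \left(- \frac{1}{13}\right) + T \left(- \frac{1}{42}\right) = - \frac{T}{13} - \frac{T}{42} = - \frac{55 T}{546}$)
$\left(-75\right) 63 + H{\left(\left(-4\right)^{4} \right)} = \left(-75\right) 63 - \frac{55 \left(-4\right)^{4}}{546} = -4725 - \frac{7040}{273} = - \frac{1296965}{273}$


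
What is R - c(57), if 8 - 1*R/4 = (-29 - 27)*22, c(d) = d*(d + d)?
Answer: -1538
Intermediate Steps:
c(d) = 2*d**2 (c(d) = d*(2*d) = 2*d**2)
R = 4960 (R = 32 - 4*(-29 - 27)*22 = 32 - (-224)*22 = 32 - 4*(-1232) = 32 + 4928 = 4960)
R - c(57) = 4960 - 2*57**2 = 4960 - 2*3249 = 4960 - 1*6498 = 4960 - 6498 = -1538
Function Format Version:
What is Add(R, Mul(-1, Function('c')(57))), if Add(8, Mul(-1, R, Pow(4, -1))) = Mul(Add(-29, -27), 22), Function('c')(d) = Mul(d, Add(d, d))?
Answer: -1538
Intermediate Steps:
Function('c')(d) = Mul(2, Pow(d, 2)) (Function('c')(d) = Mul(d, Mul(2, d)) = Mul(2, Pow(d, 2)))
R = 4960 (R = Add(32, Mul(-4, Mul(Add(-29, -27), 22))) = Add(32, Mul(-4, Mul(-56, 22))) = Add(32, Mul(-4, -1232)) = Add(32, 4928) = 4960)
Add(R, Mul(-1, Function('c')(57))) = Add(4960, Mul(-1, Mul(2, Pow(57, 2)))) = Add(4960, Mul(-1, Mul(2, 3249))) = Add(4960, Mul(-1, 6498)) = Add(4960, -6498) = -1538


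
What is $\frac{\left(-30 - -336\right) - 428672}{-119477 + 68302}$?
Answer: $\frac{428366}{51175} \approx 8.3706$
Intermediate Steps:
$\frac{\left(-30 - -336\right) - 428672}{-119477 + 68302} = \frac{\left(-30 + 336\right) - 428672}{-51175} = \left(306 - 428672\right) \left(- \frac{1}{51175}\right) = \left(-428366\right) \left(- \frac{1}{51175}\right) = \frac{428366}{51175}$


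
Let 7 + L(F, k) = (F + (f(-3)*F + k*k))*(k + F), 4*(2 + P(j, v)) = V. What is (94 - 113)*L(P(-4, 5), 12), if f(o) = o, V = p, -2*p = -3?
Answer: -924597/32 ≈ -28894.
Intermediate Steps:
p = 3/2 (p = -½*(-3) = 3/2 ≈ 1.5000)
V = 3/2 ≈ 1.5000
P(j, v) = -13/8 (P(j, v) = -2 + (¼)*(3/2) = -2 + 3/8 = -13/8)
L(F, k) = -7 + (F + k)*(k² - 2*F) (L(F, k) = -7 + (F + (-3*F + k*k))*(k + F) = -7 + (F + (-3*F + k²))*(F + k) = -7 + (F + (k² - 3*F))*(F + k) = -7 + (k² - 2*F)*(F + k) = -7 + (F + k)*(k² - 2*F))
(94 - 113)*L(P(-4, 5), 12) = (94 - 113)*(-7 + 12³ - 2*(-13/8)² - 13/8*12² - 2*(-13/8)*12) = -19*(-7 + 1728 - 2*169/64 - 13/8*144 + 39) = -19*(-7 + 1728 - 169/32 - 234 + 39) = -19*48663/32 = -924597/32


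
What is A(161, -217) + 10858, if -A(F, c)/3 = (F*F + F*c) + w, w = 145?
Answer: 37471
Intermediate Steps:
A(F, c) = -435 - 3*F**2 - 3*F*c (A(F, c) = -3*((F*F + F*c) + 145) = -3*((F**2 + F*c) + 145) = -3*(145 + F**2 + F*c) = -435 - 3*F**2 - 3*F*c)
A(161, -217) + 10858 = (-435 - 3*161**2 - 3*161*(-217)) + 10858 = (-435 - 3*25921 + 104811) + 10858 = (-435 - 77763 + 104811) + 10858 = 26613 + 10858 = 37471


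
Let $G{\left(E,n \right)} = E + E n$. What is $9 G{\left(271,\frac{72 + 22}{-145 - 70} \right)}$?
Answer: $\frac{295119}{215} \approx 1372.6$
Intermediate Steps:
$9 G{\left(271,\frac{72 + 22}{-145 - 70} \right)} = 9 \cdot 271 \left(1 + \frac{72 + 22}{-145 - 70}\right) = 9 \cdot 271 \left(1 + \frac{94}{-215}\right) = 9 \cdot 271 \left(1 + 94 \left(- \frac{1}{215}\right)\right) = 9 \cdot 271 \left(1 - \frac{94}{215}\right) = 9 \cdot 271 \cdot \frac{121}{215} = 9 \cdot \frac{32791}{215} = \frac{295119}{215}$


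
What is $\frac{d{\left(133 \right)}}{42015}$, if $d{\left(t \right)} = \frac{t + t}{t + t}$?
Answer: $\frac{1}{42015} \approx 2.3801 \cdot 10^{-5}$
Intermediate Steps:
$d{\left(t \right)} = 1$ ($d{\left(t \right)} = \frac{2 t}{2 t} = 2 t \frac{1}{2 t} = 1$)
$\frac{d{\left(133 \right)}}{42015} = 1 \cdot \frac{1}{42015} = \frac{1}{42015}$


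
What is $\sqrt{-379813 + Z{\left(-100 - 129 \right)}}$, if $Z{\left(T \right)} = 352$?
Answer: $i \sqrt{379461} \approx 616.0 i$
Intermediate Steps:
$\sqrt{-379813 + Z{\left(-100 - 129 \right)}} = \sqrt{-379813 + 352} = \sqrt{-379461} = i \sqrt{379461}$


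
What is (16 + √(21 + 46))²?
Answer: (16 + √67)² ≈ 584.93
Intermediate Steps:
(16 + √(21 + 46))² = (16 + √67)²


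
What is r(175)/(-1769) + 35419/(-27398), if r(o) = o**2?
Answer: -901719961/48467062 ≈ -18.605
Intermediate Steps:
r(175)/(-1769) + 35419/(-27398) = 175**2/(-1769) + 35419/(-27398) = 30625*(-1/1769) + 35419*(-1/27398) = -30625/1769 - 35419/27398 = -901719961/48467062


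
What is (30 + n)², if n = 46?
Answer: 5776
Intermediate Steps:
(30 + n)² = (30 + 46)² = 76² = 5776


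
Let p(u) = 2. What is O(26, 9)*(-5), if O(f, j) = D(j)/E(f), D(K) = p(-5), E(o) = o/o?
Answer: -10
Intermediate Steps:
E(o) = 1
D(K) = 2
O(f, j) = 2 (O(f, j) = 2/1 = 2*1 = 2)
O(26, 9)*(-5) = 2*(-5) = -10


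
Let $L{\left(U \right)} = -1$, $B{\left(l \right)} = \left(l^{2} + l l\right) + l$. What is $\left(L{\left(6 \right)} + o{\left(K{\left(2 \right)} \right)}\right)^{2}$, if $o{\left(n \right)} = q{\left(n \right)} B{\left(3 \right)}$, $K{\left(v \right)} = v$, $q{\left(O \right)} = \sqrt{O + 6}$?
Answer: $3529 - 84 \sqrt{2} \approx 3410.2$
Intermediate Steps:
$q{\left(O \right)} = \sqrt{6 + O}$
$B{\left(l \right)} = l + 2 l^{2}$ ($B{\left(l \right)} = \left(l^{2} + l^{2}\right) + l = 2 l^{2} + l = l + 2 l^{2}$)
$o{\left(n \right)} = 21 \sqrt{6 + n}$ ($o{\left(n \right)} = \sqrt{6 + n} 3 \left(1 + 2 \cdot 3\right) = \sqrt{6 + n} 3 \left(1 + 6\right) = \sqrt{6 + n} 3 \cdot 7 = \sqrt{6 + n} 21 = 21 \sqrt{6 + n}$)
$\left(L{\left(6 \right)} + o{\left(K{\left(2 \right)} \right)}\right)^{2} = \left(-1 + 21 \sqrt{6 + 2}\right)^{2} = \left(-1 + 21 \sqrt{8}\right)^{2} = \left(-1 + 21 \cdot 2 \sqrt{2}\right)^{2} = \left(-1 + 42 \sqrt{2}\right)^{2}$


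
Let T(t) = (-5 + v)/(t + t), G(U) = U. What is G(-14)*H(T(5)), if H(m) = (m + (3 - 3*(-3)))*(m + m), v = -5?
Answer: 308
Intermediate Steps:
T(t) = -5/t (T(t) = (-5 - 5)/(t + t) = -10*1/(2*t) = -5/t)
H(m) = 2*m*(12 + m) (H(m) = (m + (3 + 9))*(2*m) = (m + 12)*(2*m) = (12 + m)*(2*m) = 2*m*(12 + m))
G(-14)*H(T(5)) = -28*(-5/5)*(12 - 5/5) = -28*(-5*⅕)*(12 - 5*⅕) = -28*(-1)*(12 - 1) = -28*(-1)*11 = -14*(-22) = 308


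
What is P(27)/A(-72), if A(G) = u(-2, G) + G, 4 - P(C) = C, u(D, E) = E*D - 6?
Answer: -23/66 ≈ -0.34848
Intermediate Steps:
u(D, E) = -6 + D*E (u(D, E) = D*E - 6 = -6 + D*E)
P(C) = 4 - C
A(G) = -6 - G (A(G) = (-6 - 2*G) + G = -6 - G)
P(27)/A(-72) = (4 - 1*27)/(-6 - 1*(-72)) = (4 - 27)/(-6 + 72) = -23/66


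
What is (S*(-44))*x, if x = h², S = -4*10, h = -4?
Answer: 28160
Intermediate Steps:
S = -40
x = 16 (x = (-4)² = 16)
(S*(-44))*x = -40*(-44)*16 = 1760*16 = 28160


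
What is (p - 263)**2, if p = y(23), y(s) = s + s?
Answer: 47089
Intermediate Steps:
y(s) = 2*s
p = 46 (p = 2*23 = 46)
(p - 263)**2 = (46 - 263)**2 = (-217)**2 = 47089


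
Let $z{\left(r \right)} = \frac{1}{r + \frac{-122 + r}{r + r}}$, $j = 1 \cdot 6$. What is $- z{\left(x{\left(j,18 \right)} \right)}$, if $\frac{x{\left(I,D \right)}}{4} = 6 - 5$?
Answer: $\frac{4}{43} \approx 0.093023$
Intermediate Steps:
$j = 6$
$x{\left(I,D \right)} = 4$ ($x{\left(I,D \right)} = 4 \left(6 - 5\right) = 4 \cdot 1 = 4$)
$z{\left(r \right)} = \frac{1}{r + \frac{-122 + r}{2 r}}$
$- z{\left(x{\left(j,18 \right)} \right)} = - \frac{2 \cdot 4}{-122 + 4 + 2 \cdot 4^{2}} = - \frac{2 \cdot 4}{-122 + 4 + 2 \cdot 16} = - \frac{2 \cdot 4}{-122 + 4 + 32} = - \frac{2 \cdot 4}{-86} = - \frac{2 \cdot 4 \left(-1\right)}{86} = \left(-1\right) \left(- \frac{4}{43}\right) = \frac{4}{43}$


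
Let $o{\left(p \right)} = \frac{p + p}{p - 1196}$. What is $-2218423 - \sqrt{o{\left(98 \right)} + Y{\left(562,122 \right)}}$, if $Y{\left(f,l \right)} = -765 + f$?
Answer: $-2218423 - \frac{i \sqrt{6804245}}{183} \approx -2.2184 \cdot 10^{6} - 14.254 i$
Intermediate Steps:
$o{\left(p \right)} = \frac{2 p}{-1196 + p}$
$-2218423 - \sqrt{o{\left(98 \right)} + Y{\left(562,122 \right)}} = -2218423 - \sqrt{2 \cdot 98 \frac{1}{-1196 + 98} + \left(-765 + 562\right)} = -2218423 - \sqrt{2 \cdot 98 \frac{1}{-1098} - 203} = -2218423 - \sqrt{2 \cdot 98 \left(- \frac{1}{1098}\right) - 203} = -2218423 - \sqrt{- \frac{98}{549} - 203} = -2218423 - \sqrt{- \frac{111545}{549}} = -2218423 - \frac{i \sqrt{6804245}}{183}$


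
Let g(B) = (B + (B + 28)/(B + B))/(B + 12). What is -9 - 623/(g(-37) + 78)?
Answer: -2475811/147029 ≈ -16.839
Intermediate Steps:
g(B) = (B + (28 + B)/(2*B))/(12 + B) (g(B) = (B + (28 + B)/((2*B)))/(12 + B) = (B + (28 + B)*(1/(2*B)))/(12 + B) = (B + (28 + B)/(2*B))/(12 + B))
-9 - 623/(g(-37) + 78) = -9 - 623/((14 + (-37)² + (½)*(-37))/((-37)*(12 - 37)) + 78) = -9 - 623/(-1/37*(14 + 1369 - 37/2)/(-25) + 78) = -9 - 623/(-1/37*(-1/25)*2729/2 + 78) = -9 - 623/(2729/1850 + 78) = -9 - 623/(147029/1850) = -9 + (1850/147029)*(-623) = -9 - 1152550/147029 = -2475811/147029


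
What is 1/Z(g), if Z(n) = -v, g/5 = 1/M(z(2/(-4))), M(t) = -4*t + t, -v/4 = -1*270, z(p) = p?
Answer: -1/1080 ≈ -0.00092593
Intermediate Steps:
v = 1080 (v = -(-4)*270 = -4*(-270) = 1080)
M(t) = -3*t
g = 10/3 (g = 5/((-6/(-4))) = 5/((-6*(-1)/4)) = 5/((-3*(-1/2))) = 5/(3/2) = 5*(2/3) = 10/3 ≈ 3.3333)
Z(n) = -1080 (Z(n) = -1*1080 = -1080)
1/Z(g) = 1/(-1080) = -1/1080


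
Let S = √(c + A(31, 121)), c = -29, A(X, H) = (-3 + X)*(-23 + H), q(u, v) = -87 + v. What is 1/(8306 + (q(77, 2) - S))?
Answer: 8221/67582126 + √2715/67582126 ≈ 0.00012242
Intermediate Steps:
A(X, H) = (-23 + H)*(-3 + X)
S = √2715 (S = √(-29 + (69 - 23*31 - 3*121 + 121*31)) = √(-29 + (69 - 713 - 363 + 3751)) = √(-29 + 2744) = √2715 ≈ 52.106)
1/(8306 + (q(77, 2) - S)) = 1/(8306 + ((-87 + 2) - √2715)) = 1/(8306 + (-85 - √2715)) = 1/(8221 - √2715)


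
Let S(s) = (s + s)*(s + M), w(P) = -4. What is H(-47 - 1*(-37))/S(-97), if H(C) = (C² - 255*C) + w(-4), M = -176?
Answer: 63/1261 ≈ 0.049960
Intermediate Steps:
H(C) = -4 + C² - 255*C (H(C) = (C² - 255*C) - 4 = -4 + C² - 255*C)
S(s) = 2*s*(-176 + s) (S(s) = (s + s)*(s - 176) = (2*s)*(-176 + s) = 2*s*(-176 + s))
H(-47 - 1*(-37))/S(-97) = (-4 + (-47 - 1*(-37))² - 255*(-47 - 1*(-37)))/((2*(-97)*(-176 - 97))) = (-4 + (-47 + 37)² - 255*(-47 + 37))/((2*(-97)*(-273))) = (-4 + (-10)² - 255*(-10))/52962 = (-4 + 100 + 2550)*(1/52962) = 2646*(1/52962) = 63/1261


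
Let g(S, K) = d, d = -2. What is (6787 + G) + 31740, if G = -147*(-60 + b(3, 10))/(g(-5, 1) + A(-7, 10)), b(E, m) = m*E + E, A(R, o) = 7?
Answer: 196604/5 ≈ 39321.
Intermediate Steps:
g(S, K) = -2
b(E, m) = E + E*m (b(E, m) = E*m + E = E + E*m)
G = 3969/5 (G = -147*(-60 + 3*(1 + 10))/(-2 + 7) = -147*(-60 + 3*11)/5 = -147*(-60 + 33)/5 = -(-3969)/5 = -147*(-27/5) = 3969/5 ≈ 793.80)
(6787 + G) + 31740 = (6787 + 3969/5) + 31740 = 37904/5 + 31740 = 196604/5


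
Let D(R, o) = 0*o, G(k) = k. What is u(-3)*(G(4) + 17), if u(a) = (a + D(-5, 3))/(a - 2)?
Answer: 63/5 ≈ 12.600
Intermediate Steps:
D(R, o) = 0
u(a) = a/(-2 + a) (u(a) = (a + 0)/(a - 2) = a/(-2 + a))
u(-3)*(G(4) + 17) = (-3/(-2 - 3))*(4 + 17) = -3/(-5)*21 = -3*(-⅕)*21 = (⅗)*21 = 63/5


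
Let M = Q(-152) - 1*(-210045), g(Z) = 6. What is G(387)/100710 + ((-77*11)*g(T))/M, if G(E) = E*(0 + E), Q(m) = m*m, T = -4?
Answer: 182045949/124235110 ≈ 1.4653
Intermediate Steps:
Q(m) = m²
M = 233149 (M = (-152)² - 1*(-210045) = 23104 + 210045 = 233149)
G(E) = E² (G(E) = E*E = E²)
G(387)/100710 + ((-77*11)*g(T))/M = 387²/100710 + (-77*11*6)/233149 = 149769*(1/100710) - 847*6*(1/233149) = 5547/3730 - 5082*1/233149 = 5547/3730 - 726/33307 = 182045949/124235110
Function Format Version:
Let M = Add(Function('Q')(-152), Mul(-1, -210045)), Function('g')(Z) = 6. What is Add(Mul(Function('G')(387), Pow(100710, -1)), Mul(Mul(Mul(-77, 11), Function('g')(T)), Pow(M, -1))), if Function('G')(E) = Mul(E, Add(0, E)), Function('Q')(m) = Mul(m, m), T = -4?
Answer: Rational(182045949, 124235110) ≈ 1.4653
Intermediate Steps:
Function('Q')(m) = Pow(m, 2)
M = 233149 (M = Add(Pow(-152, 2), Mul(-1, -210045)) = Add(23104, 210045) = 233149)
Function('G')(E) = Pow(E, 2) (Function('G')(E) = Mul(E, E) = Pow(E, 2))
Add(Mul(Function('G')(387), Pow(100710, -1)), Mul(Mul(Mul(-77, 11), Function('g')(T)), Pow(M, -1))) = Add(Mul(Pow(387, 2), Pow(100710, -1)), Mul(Mul(Mul(-77, 11), 6), Pow(233149, -1))) = Add(Mul(149769, Rational(1, 100710)), Mul(Mul(-847, 6), Rational(1, 233149))) = Add(Rational(5547, 3730), Mul(-5082, Rational(1, 233149))) = Add(Rational(5547, 3730), Rational(-726, 33307)) = Rational(182045949, 124235110)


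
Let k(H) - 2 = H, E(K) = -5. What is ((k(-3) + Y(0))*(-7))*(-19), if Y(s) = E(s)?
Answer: -798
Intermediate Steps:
k(H) = 2 + H
Y(s) = -5
((k(-3) + Y(0))*(-7))*(-19) = (((2 - 3) - 5)*(-7))*(-19) = ((-1 - 5)*(-7))*(-19) = -6*(-7)*(-19) = 42*(-19) = -798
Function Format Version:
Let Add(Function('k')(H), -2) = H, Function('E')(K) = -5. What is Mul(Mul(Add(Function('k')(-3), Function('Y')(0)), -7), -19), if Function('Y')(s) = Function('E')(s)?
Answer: -798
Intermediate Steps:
Function('k')(H) = Add(2, H)
Function('Y')(s) = -5
Mul(Mul(Add(Function('k')(-3), Function('Y')(0)), -7), -19) = Mul(Mul(Add(Add(2, -3), -5), -7), -19) = Mul(Mul(Add(-1, -5), -7), -19) = Mul(Mul(-6, -7), -19) = Mul(42, -19) = -798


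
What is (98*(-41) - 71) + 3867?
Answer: -222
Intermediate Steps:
(98*(-41) - 71) + 3867 = (-4018 - 71) + 3867 = -4089 + 3867 = -222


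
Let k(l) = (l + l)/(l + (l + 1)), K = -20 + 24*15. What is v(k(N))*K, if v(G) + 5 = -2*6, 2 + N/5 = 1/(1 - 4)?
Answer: -5780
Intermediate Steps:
N = -35/3 (N = -10 + 5/(1 - 4) = -10 + 5/(-3) = -10 + 5*(-1/3) = -10 - 5/3 = -35/3 ≈ -11.667)
K = 340 (K = -20 + 360 = 340)
k(l) = 2*l/(1 + 2*l) (k(l) = (2*l)/(l + (1 + l)) = (2*l)/(1 + 2*l) = 2*l/(1 + 2*l))
v(G) = -17 (v(G) = -5 - 2*6 = -5 - 12 = -17)
v(k(N))*K = -17*340 = -5780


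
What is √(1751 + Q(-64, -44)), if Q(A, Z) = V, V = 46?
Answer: √1797 ≈ 42.391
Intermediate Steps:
Q(A, Z) = 46
√(1751 + Q(-64, -44)) = √(1751 + 46) = √1797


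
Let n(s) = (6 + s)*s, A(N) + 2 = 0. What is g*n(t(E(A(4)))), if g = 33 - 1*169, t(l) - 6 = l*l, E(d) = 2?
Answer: -21760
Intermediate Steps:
A(N) = -2 (A(N) = -2 + 0 = -2)
t(l) = 6 + l**2 (t(l) = 6 + l*l = 6 + l**2)
g = -136 (g = 33 - 169 = -136)
n(s) = s*(6 + s)
g*n(t(E(A(4)))) = -136*(6 + 2**2)*(6 + (6 + 2**2)) = -136*(6 + 4)*(6 + (6 + 4)) = -1360*(6 + 10) = -1360*16 = -136*160 = -21760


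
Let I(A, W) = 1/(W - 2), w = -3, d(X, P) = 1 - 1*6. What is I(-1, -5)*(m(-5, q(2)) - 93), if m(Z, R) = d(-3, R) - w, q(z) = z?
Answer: 95/7 ≈ 13.571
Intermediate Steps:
d(X, P) = -5 (d(X, P) = 1 - 6 = -5)
I(A, W) = 1/(-2 + W)
m(Z, R) = -2 (m(Z, R) = -5 - 1*(-3) = -5 + 3 = -2)
I(-1, -5)*(m(-5, q(2)) - 93) = (-2 - 93)/(-2 - 5) = -95/(-7) = -⅐*(-95) = 95/7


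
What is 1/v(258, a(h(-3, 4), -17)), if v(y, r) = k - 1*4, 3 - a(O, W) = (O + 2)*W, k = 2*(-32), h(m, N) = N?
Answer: -1/68 ≈ -0.014706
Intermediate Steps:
k = -64
a(O, W) = 3 - W*(2 + O) (a(O, W) = 3 - (O + 2)*W = 3 - (2 + O)*W = 3 - W*(2 + O))
v(y, r) = -68 (v(y, r) = -64 - 1*4 = -64 - 4 = -68)
1/v(258, a(h(-3, 4), -17)) = 1/(-68) = -1/68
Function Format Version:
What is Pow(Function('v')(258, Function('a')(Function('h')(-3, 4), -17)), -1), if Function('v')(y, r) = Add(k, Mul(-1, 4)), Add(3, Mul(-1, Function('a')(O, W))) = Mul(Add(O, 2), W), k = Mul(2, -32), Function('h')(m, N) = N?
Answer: Rational(-1, 68) ≈ -0.014706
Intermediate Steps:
k = -64
Function('a')(O, W) = Add(3, Mul(-1, W, Add(2, O))) (Function('a')(O, W) = Add(3, Mul(-1, Mul(Add(O, 2), W))) = Add(3, Mul(-1, Mul(Add(2, O), W))) = Add(3, Mul(-1, Mul(W, Add(2, O)))) = Add(3, Mul(-1, W, Add(2, O))))
Function('v')(y, r) = -68 (Function('v')(y, r) = Add(-64, Mul(-1, 4)) = Add(-64, -4) = -68)
Pow(Function('v')(258, Function('a')(Function('h')(-3, 4), -17)), -1) = Pow(-68, -1) = Rational(-1, 68)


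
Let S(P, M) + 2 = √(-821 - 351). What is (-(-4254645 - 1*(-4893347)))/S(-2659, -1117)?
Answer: 319351/294 + 319351*I*√293/294 ≈ 1086.2 + 18593.0*I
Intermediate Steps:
S(P, M) = -2 + 2*I*√293 (S(P, M) = -2 + √(-821 - 351) = -2 + √(-1172) = -2 + 2*I*√293)
(-(-4254645 - 1*(-4893347)))/S(-2659, -1117) = (-(-4254645 - 1*(-4893347)))/(-2 + 2*I*√293) = (-(-4254645 + 4893347))/(-2 + 2*I*√293) = (-1*638702)/(-2 + 2*I*√293) = -638702/(-2 + 2*I*√293)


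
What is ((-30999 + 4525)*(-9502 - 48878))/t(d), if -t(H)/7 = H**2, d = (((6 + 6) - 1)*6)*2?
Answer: -9199715/726 ≈ -12672.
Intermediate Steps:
d = 132 (d = ((12 - 1)*6)*2 = (11*6)*2 = 66*2 = 132)
t(H) = -7*H**2
((-30999 + 4525)*(-9502 - 48878))/t(d) = ((-30999 + 4525)*(-9502 - 48878))/((-7*132**2)) = (-26474*(-58380))/((-7*17424)) = 1545552120/(-121968) = 1545552120*(-1/121968) = -9199715/726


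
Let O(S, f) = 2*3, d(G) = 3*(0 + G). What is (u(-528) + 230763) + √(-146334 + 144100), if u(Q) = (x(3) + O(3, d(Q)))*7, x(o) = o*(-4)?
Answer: 230721 + I*√2234 ≈ 2.3072e+5 + 47.265*I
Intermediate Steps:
x(o) = -4*o
d(G) = 3*G
O(S, f) = 6
u(Q) = -42 (u(Q) = (-4*3 + 6)*7 = (-12 + 6)*7 = -6*7 = -42)
(u(-528) + 230763) + √(-146334 + 144100) = (-42 + 230763) + √(-146334 + 144100) = 230721 + √(-2234) = 230721 + I*√2234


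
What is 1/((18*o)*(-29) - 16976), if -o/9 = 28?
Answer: 1/114568 ≈ 8.7284e-6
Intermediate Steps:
o = -252 (o = -9*28 = -252)
1/((18*o)*(-29) - 16976) = 1/((18*(-252))*(-29) - 16976) = 1/(-4536*(-29) - 16976) = 1/(131544 - 16976) = 1/114568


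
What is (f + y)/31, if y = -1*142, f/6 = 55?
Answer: 188/31 ≈ 6.0645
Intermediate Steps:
f = 330 (f = 6*55 = 330)
y = -142
(f + y)/31 = (330 - 142)/31 = (1/31)*188 = 188/31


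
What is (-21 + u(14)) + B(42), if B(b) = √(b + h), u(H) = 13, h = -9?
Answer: -8 + √33 ≈ -2.2554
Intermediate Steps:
B(b) = √(-9 + b) (B(b) = √(b - 9) = √(-9 + b))
(-21 + u(14)) + B(42) = (-21 + 13) + √(-9 + 42) = -8 + √33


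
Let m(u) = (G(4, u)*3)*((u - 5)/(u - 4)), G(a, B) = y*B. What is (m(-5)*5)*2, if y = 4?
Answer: -2000/3 ≈ -666.67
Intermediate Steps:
G(a, B) = 4*B
m(u) = 12*u*(-5 + u)/(-4 + u) (m(u) = ((4*u)*3)*((u - 5)/(u - 4)) = (12*u)*((-5 + u)/(-4 + u)) = 12*u*(-5 + u)/(-4 + u))
(m(-5)*5)*2 = ((12*(-5)*(-5 - 5)/(-4 - 5))*5)*2 = ((12*(-5)*(-10)/(-9))*5)*2 = ((12*(-5)*(-⅑)*(-10))*5)*2 = -200/3*5*2 = -1000/3*2 = -2000/3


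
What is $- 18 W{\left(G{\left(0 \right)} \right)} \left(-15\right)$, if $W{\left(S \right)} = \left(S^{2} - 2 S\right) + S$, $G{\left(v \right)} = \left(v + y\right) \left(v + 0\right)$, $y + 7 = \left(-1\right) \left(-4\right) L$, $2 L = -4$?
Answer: $0$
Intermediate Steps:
$L = -2$ ($L = \frac{1}{2} \left(-4\right) = -2$)
$y = -15$ ($y = -7 + \left(-1\right) \left(-4\right) \left(-2\right) = -7 + 4 \left(-2\right) = -7 - 8 = -15$)
$G{\left(v \right)} = v \left(-15 + v\right)$ ($G{\left(v \right)} = \left(v - 15\right) \left(v + 0\right) = \left(-15 + v\right) v = v \left(-15 + v\right)$)
$W{\left(S \right)} = S^{2} - S$
$- 18 W{\left(G{\left(0 \right)} \right)} \left(-15\right) = - 18 \cdot 0 \left(-15 + 0\right) \left(-1 + 0 \left(-15 + 0\right)\right) \left(-15\right) = - 18 \cdot 0 \left(-15\right) \left(-1 + 0 \left(-15\right)\right) \left(-15\right) = - 18 \cdot 0 \left(-1 + 0\right) \left(-15\right) = - 18 \cdot 0 \left(-1\right) \left(-15\right) = \left(-18\right) 0 \left(-15\right) = 0 \left(-15\right) = 0$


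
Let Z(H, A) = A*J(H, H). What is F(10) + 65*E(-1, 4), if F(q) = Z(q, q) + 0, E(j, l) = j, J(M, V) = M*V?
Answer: 935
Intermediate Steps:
Z(H, A) = A*H**2 (Z(H, A) = A*(H*H) = A*H**2)
F(q) = q**3 (F(q) = q*q**2 + 0 = q**3 + 0 = q**3)
F(10) + 65*E(-1, 4) = 10**3 + 65*(-1) = 1000 - 65 = 935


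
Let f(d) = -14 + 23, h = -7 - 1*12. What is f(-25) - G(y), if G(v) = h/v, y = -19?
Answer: 8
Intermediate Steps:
h = -19 (h = -7 - 12 = -19)
f(d) = 9
G(v) = -19/v
f(-25) - G(y) = 9 - (-19)/(-19) = 9 - (-19)*(-1)/19 = 9 - 1*1 = 9 - 1 = 8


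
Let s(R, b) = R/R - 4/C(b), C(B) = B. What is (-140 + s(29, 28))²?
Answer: 948676/49 ≈ 19361.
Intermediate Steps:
s(R, b) = 1 - 4/b (s(R, b) = R/R - 4/b = 1 - 4/b)
(-140 + s(29, 28))² = (-140 + (-4 + 28)/28)² = (-140 + (1/28)*24)² = (-140 + 6/7)² = (-974/7)² = 948676/49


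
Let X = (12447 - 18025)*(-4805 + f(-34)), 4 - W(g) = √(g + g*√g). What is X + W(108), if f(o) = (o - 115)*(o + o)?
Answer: -29714002 - 6*√(3 + 18*√3) ≈ -2.9714e+7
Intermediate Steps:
W(g) = 4 - √(g + g^(3/2)) (W(g) = 4 - √(g + g*√g) = 4 - √(g + g^(3/2)))
f(o) = 2*o*(-115 + o) (f(o) = (-115 + o)*(2*o) = 2*o*(-115 + o))
X = -29714006 (X = (12447 - 18025)*(-4805 + 2*(-34)*(-115 - 34)) = -5578*(-4805 + 2*(-34)*(-149)) = -5578*(-4805 + 10132) = -5578*5327 = -29714006)
X + W(108) = -29714006 + (4 - √(108 + 108^(3/2))) = -29714006 + (4 - √(108 + 648*√3)) = -29714002 - √(108 + 648*√3)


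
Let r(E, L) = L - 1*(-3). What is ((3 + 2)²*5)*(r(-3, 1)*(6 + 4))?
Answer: 5000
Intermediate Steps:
r(E, L) = 3 + L (r(E, L) = L + 3 = 3 + L)
((3 + 2)²*5)*(r(-3, 1)*(6 + 4)) = ((3 + 2)²*5)*((3 + 1)*(6 + 4)) = (5²*5)*(4*10) = (25*5)*40 = 125*40 = 5000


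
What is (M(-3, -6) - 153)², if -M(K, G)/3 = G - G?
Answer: 23409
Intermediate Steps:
M(K, G) = 0 (M(K, G) = -3*(G - G) = -3*0 = 0)
(M(-3, -6) - 153)² = (0 - 153)² = (-153)² = 23409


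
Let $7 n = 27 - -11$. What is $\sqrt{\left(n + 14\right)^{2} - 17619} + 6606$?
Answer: $6606 + \frac{i \sqrt{844835}}{7} \approx 6606.0 + 131.31 i$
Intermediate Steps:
$n = \frac{38}{7}$ ($n = \frac{27 - -11}{7} = \frac{27 + 11}{7} = \frac{1}{7} \cdot 38 = \frac{38}{7} \approx 5.4286$)
$\sqrt{\left(n + 14\right)^{2} - 17619} + 6606 = \sqrt{\left(\frac{38}{7} + 14\right)^{2} - 17619} + 6606 = \sqrt{\left(\frac{136}{7}\right)^{2} - 17619} + 6606 = \sqrt{\frac{18496}{49} - 17619} + 6606 = \sqrt{- \frac{844835}{49}} + 6606 = \frac{i \sqrt{844835}}{7} + 6606 = 6606 + \frac{i \sqrt{844835}}{7}$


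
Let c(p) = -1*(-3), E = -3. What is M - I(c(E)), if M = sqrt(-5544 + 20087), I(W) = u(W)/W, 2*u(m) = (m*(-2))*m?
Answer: 3 + sqrt(14543) ≈ 123.59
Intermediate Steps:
u(m) = -m**2 (u(m) = ((m*(-2))*m)/2 = ((-2*m)*m)/2 = (-2*m**2)/2 = -m**2)
c(p) = 3
I(W) = -W (I(W) = (-W**2)/W = -W)
M = sqrt(14543) ≈ 120.59
M - I(c(E)) = sqrt(14543) - (-1)*3 = sqrt(14543) - 1*(-3) = sqrt(14543) + 3 = 3 + sqrt(14543)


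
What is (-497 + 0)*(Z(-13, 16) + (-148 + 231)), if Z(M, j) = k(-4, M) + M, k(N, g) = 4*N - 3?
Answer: -25347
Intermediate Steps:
k(N, g) = -3 + 4*N
Z(M, j) = -19 + M (Z(M, j) = (-3 + 4*(-4)) + M = (-3 - 16) + M = -19 + M)
(-497 + 0)*(Z(-13, 16) + (-148 + 231)) = (-497 + 0)*((-19 - 13) + (-148 + 231)) = -497*(-32 + 83) = -497*51 = -25347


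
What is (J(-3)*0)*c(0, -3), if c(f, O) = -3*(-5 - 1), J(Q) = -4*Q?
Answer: 0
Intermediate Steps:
c(f, O) = 18 (c(f, O) = -3*(-6) = 18)
(J(-3)*0)*c(0, -3) = (-4*(-3)*0)*18 = (12*0)*18 = 0*18 = 0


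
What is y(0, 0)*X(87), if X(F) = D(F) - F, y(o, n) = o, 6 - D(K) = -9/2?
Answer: 0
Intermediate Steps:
D(K) = 21/2 (D(K) = 6 - (-9)/2 = 6 - 1*(-9/2) = 6 + 9/2 = 21/2)
X(F) = 21/2 - F
y(0, 0)*X(87) = 0*(21/2 - 1*87) = 0*(21/2 - 87) = 0*(-153/2) = 0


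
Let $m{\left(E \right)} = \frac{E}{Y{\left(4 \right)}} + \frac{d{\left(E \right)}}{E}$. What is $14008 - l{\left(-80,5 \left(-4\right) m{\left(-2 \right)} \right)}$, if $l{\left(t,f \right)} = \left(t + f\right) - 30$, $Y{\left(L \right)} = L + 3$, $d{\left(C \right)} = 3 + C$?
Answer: $\frac{98716}{7} \approx 14102.0$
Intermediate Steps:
$Y{\left(L \right)} = 3 + L$
$m{\left(E \right)} = \frac{E}{7} + \frac{3 + E}{E}$ ($m{\left(E \right)} = \frac{E}{3 + 4} + \frac{3 + E}{E} = \frac{E}{7} + \frac{3 + E}{E}$)
$l{\left(t,f \right)} = -30 + f + t$ ($l{\left(t,f \right)} = \left(f + t\right) - 30 = -30 + f + t$)
$14008 - l{\left(-80,5 \left(-4\right) m{\left(-2 \right)} \right)} = 14008 - \left(-30 + 5 \left(-4\right) \left(1 + \frac{3}{-2} + \frac{1}{7} \left(-2\right)\right) - 80\right) = 14008 - \left(-30 - 20 \left(1 + 3 \left(- \frac{1}{2}\right) - \frac{2}{7}\right) - 80\right) = 14008 - \left(-30 - 20 \left(1 - \frac{3}{2} - \frac{2}{7}\right) - 80\right) = 14008 - \left(-30 - - \frac{110}{7} - 80\right) = 14008 - \left(-30 + \frac{110}{7} - 80\right) = 14008 - - \frac{660}{7} = 14008 + \frac{660}{7} = \frac{98716}{7}$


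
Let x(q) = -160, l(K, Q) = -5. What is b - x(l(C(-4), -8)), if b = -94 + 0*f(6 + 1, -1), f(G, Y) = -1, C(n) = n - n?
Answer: 66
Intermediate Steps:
C(n) = 0
b = -94 (b = -94 + 0*(-1) = -94 + 0 = -94)
b - x(l(C(-4), -8)) = -94 - 1*(-160) = -94 + 160 = 66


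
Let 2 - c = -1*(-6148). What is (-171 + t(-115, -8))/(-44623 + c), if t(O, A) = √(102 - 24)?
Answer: 19/5641 - √78/50769 ≈ 0.0031942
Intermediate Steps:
t(O, A) = √78
c = -6146 (c = 2 - (-1)*(-6148) = 2 - 1*6148 = 2 - 6148 = -6146)
(-171 + t(-115, -8))/(-44623 + c) = (-171 + √78)/(-44623 - 6146) = (-171 + √78)/(-50769) = (-171 + √78)*(-1/50769) = 19/5641 - √78/50769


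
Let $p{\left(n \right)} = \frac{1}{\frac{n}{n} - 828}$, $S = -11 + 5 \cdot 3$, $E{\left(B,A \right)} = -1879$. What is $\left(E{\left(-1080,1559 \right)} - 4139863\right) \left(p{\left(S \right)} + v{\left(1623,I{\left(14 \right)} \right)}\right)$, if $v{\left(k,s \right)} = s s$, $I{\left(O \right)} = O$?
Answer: $- \frac{671339102522}{827} \approx -8.1178 \cdot 10^{8}$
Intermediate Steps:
$S = 4$ ($S = -11 + 15 = 4$)
$v{\left(k,s \right)} = s^{2}$
$p{\left(n \right)} = - \frac{1}{827}$ ($p{\left(n \right)} = \frac{1}{1 - 828} = \frac{1}{-827} = - \frac{1}{827}$)
$\left(E{\left(-1080,1559 \right)} - 4139863\right) \left(p{\left(S \right)} + v{\left(1623,I{\left(14 \right)} \right)}\right) = \left(-1879 - 4139863\right) \left(- \frac{1}{827} + 14^{2}\right) = - 4141742 \left(- \frac{1}{827} + 196\right) = \left(-4141742\right) \frac{162091}{827} = - \frac{671339102522}{827}$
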